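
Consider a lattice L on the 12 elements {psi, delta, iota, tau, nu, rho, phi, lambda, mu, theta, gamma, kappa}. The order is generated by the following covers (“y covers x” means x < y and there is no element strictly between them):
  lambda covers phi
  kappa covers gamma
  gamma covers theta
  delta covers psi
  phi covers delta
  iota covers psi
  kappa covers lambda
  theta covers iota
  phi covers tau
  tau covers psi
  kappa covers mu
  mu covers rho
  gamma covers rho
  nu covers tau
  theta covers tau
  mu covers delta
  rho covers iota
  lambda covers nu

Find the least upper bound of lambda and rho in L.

Common upper bounds of {lambda, rho}: kappa.
The least among these is kappa.

kappa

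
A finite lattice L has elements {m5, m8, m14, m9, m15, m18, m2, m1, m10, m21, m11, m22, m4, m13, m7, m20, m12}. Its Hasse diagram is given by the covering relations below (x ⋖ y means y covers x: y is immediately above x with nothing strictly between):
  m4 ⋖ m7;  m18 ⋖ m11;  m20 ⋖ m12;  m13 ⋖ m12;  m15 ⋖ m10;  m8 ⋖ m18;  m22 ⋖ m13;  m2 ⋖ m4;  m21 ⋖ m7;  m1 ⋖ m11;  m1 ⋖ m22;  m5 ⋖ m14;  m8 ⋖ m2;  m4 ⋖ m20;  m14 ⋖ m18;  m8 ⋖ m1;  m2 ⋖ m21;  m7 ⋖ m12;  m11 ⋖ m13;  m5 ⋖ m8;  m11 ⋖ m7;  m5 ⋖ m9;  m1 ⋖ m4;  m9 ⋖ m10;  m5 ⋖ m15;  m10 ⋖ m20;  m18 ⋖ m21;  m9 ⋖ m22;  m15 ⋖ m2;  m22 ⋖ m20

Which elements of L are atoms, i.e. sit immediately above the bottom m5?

m14, m15, m8, m9

The atoms are exactly the elements that cover m5: m14, m15, m8, m9.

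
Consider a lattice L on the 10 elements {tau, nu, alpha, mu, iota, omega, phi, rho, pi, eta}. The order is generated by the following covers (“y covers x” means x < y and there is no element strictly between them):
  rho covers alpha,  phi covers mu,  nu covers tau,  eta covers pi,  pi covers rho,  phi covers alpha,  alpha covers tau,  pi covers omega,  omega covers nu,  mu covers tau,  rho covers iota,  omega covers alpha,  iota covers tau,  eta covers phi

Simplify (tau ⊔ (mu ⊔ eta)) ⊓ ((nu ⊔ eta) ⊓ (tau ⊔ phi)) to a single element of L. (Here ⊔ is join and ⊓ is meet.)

phi

mu ∨ eta = eta
tau ∨ eta = eta
nu ∨ eta = eta
tau ∨ phi = phi
eta ∧ phi = phi
eta ∧ phi = phi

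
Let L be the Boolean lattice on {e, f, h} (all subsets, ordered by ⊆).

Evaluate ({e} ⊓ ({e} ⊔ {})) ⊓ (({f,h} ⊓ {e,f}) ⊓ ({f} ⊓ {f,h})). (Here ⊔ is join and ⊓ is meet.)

{}

{e} ∨ {} = {e}
{e} ∧ {e} = {e}
{f,h} ∧ {e,f} = {f}
{f} ∧ {f,h} = {f}
{f} ∧ {f} = {f}
{e} ∧ {f} = {}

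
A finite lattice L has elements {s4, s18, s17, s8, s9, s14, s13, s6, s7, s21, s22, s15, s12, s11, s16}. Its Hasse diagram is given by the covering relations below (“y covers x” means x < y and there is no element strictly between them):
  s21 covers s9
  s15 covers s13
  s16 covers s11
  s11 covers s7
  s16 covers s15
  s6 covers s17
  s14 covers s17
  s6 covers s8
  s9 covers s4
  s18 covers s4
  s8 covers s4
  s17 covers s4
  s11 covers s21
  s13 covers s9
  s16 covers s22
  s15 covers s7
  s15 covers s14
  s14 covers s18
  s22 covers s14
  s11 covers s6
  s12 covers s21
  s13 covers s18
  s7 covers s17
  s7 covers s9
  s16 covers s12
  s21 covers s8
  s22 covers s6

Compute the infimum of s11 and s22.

s6

Common lower bounds of {s11, s22}: s17, s4, s6, s8.
The greatest among these is s6.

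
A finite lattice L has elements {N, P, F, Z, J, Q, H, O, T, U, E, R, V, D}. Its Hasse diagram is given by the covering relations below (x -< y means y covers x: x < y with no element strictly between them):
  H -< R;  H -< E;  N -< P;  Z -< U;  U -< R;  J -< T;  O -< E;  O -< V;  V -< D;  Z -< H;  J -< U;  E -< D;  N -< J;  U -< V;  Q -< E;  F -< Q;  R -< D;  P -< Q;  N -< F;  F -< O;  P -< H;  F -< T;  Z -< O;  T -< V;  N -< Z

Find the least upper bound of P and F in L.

Common upper bounds of {P, F}: D, E, Q.
The least among these is Q.

Q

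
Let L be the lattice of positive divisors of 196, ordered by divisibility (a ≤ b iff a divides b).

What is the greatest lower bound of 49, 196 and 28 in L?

Common lower bounds of {49, 196, 28}: 1, 7.
The greatest among these is 7.

7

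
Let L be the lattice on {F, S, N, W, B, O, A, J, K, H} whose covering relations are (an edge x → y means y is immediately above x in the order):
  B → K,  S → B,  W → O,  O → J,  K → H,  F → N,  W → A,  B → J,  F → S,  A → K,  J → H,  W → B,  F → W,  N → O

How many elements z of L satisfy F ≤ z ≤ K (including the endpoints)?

6

The interval [F, K] = {A, B, F, K, S, W}, which has 6 elements.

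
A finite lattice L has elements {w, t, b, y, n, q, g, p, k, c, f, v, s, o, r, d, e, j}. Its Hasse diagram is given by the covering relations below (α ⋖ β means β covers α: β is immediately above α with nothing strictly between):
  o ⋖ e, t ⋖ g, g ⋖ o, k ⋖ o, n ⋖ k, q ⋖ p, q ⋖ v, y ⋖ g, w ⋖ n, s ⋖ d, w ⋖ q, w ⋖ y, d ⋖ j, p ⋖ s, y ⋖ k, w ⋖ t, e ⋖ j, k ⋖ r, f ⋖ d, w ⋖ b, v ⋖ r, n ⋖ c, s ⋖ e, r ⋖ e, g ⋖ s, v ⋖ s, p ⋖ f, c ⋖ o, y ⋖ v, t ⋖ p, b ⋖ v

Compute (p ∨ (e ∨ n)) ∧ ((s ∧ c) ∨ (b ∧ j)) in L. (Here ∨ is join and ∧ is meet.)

e ∨ n = e
p ∨ e = e
s ∧ c = w
b ∧ j = b
w ∨ b = b
e ∧ b = b

b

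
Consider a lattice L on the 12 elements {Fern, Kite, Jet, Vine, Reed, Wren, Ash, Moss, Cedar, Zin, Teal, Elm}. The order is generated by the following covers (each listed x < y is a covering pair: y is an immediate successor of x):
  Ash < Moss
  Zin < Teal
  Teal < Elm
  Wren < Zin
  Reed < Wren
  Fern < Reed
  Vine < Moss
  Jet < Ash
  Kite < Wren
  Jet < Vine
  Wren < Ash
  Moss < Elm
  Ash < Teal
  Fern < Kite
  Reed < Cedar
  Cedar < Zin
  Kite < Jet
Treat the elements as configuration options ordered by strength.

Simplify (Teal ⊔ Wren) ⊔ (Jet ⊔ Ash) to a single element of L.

Teal ∨ Wren = Teal
Jet ∨ Ash = Ash
Teal ∨ Ash = Teal

Teal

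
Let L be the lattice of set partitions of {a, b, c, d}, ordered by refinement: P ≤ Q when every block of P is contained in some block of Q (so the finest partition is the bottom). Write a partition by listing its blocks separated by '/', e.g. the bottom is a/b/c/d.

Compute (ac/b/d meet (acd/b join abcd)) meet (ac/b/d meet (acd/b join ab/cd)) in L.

ac/b/d

acd/b ∨ abcd = abcd
ac/b/d ∧ abcd = ac/b/d
acd/b ∨ ab/cd = abcd
ac/b/d ∧ abcd = ac/b/d
ac/b/d ∧ ac/b/d = ac/b/d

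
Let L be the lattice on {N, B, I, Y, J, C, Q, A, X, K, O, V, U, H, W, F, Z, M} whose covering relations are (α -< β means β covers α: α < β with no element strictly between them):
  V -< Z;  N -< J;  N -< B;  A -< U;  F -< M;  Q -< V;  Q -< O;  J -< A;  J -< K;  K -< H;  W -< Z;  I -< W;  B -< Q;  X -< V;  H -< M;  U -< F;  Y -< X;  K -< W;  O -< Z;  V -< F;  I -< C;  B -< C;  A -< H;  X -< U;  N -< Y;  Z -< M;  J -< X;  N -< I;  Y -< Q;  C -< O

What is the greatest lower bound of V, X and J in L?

Common lower bounds of {V, X, J}: J, N.
The greatest among these is J.

J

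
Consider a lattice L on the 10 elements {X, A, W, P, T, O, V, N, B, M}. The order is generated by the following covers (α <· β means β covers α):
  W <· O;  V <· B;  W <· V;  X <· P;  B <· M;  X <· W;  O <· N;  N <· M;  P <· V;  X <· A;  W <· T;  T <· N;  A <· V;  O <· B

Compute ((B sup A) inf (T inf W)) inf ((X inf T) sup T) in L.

W

B ∨ A = B
T ∧ W = W
B ∧ W = W
X ∧ T = X
X ∨ T = T
W ∧ T = W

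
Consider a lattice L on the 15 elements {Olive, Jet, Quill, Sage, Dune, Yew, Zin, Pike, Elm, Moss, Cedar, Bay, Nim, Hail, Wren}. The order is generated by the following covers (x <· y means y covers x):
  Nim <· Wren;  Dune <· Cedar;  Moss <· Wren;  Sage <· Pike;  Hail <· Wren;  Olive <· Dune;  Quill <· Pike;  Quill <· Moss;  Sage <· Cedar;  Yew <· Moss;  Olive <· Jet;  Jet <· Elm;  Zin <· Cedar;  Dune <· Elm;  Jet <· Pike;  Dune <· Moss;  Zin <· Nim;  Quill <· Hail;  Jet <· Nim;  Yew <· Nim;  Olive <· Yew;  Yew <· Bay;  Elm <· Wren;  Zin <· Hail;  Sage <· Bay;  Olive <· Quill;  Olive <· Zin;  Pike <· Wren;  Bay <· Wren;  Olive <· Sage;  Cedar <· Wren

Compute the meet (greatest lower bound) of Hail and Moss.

Quill

Common lower bounds of {Hail, Moss}: Olive, Quill.
The greatest among these is Quill.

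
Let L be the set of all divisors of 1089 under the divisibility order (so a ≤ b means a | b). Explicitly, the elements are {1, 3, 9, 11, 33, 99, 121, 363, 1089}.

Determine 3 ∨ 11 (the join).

33

In the divisibility order, the join is the least common multiple: lcm(3, 11) = 33.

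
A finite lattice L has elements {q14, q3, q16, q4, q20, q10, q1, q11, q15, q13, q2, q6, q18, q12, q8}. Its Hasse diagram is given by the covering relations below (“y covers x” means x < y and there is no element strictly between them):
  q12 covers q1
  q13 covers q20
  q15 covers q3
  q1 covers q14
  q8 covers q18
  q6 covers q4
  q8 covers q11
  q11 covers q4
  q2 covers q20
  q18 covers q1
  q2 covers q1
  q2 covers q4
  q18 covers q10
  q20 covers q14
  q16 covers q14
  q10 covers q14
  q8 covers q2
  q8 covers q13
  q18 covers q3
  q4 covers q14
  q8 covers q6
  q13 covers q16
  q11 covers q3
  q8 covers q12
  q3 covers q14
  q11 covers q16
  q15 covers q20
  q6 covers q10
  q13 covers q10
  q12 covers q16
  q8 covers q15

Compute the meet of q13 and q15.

Common lower bounds of {q13, q15}: q14, q20.
The greatest among these is q20.

q20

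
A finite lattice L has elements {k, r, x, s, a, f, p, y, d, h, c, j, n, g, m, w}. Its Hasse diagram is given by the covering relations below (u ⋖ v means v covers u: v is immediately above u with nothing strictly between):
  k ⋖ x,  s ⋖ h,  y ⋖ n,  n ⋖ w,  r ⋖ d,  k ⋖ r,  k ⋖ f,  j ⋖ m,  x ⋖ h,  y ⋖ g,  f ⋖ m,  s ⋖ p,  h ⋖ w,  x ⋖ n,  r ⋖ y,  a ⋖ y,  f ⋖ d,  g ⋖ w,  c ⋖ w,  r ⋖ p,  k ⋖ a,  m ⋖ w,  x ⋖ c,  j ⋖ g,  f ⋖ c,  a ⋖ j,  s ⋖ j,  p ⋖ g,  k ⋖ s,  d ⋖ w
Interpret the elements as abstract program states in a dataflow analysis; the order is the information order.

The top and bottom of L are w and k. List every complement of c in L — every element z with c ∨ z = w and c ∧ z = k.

Need z with c ∨ z = w and c ∧ z = k.
Checking each element gives: a, g, j, p, r, s, y.

a, g, j, p, r, s, y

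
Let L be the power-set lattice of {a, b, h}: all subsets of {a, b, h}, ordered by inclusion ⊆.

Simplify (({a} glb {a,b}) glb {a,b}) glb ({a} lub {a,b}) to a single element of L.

{a} ∧ {a,b} = {a}
{a} ∧ {a,b} = {a}
{a} ∨ {a,b} = {a,b}
{a} ∧ {a,b} = {a}

{a}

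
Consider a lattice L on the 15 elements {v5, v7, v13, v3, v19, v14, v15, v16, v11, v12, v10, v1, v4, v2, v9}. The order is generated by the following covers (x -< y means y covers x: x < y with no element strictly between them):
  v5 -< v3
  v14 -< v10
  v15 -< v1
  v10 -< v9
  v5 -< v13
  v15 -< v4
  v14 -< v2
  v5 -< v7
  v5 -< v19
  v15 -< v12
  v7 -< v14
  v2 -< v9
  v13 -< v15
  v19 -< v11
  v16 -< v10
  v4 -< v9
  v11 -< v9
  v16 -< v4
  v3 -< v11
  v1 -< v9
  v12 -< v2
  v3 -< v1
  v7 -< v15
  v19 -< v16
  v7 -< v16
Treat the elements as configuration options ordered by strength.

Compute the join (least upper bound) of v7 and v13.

v15

Common upper bounds of {v7, v13}: v1, v12, v15, v2, v4, v9.
The least among these is v15.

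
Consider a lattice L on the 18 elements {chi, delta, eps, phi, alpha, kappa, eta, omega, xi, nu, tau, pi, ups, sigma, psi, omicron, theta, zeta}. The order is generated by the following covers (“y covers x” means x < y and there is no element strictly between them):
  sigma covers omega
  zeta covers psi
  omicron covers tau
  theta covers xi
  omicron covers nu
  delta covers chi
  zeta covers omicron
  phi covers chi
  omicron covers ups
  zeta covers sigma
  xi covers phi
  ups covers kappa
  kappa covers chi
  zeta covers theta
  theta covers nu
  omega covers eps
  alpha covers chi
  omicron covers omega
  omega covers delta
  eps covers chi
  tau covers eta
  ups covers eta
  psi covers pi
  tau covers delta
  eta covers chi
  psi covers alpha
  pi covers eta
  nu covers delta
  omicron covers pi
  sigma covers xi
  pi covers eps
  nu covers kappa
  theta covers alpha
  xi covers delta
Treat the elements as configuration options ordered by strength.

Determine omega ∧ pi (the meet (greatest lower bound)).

Common lower bounds of {omega, pi}: chi, eps.
The greatest among these is eps.

eps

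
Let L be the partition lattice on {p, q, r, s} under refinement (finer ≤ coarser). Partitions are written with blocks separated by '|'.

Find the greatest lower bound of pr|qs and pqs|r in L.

The meet (common refinement) of pr|qs and pqs|r intersects blocks pairwise, giving p|qs|r.

p|qs|r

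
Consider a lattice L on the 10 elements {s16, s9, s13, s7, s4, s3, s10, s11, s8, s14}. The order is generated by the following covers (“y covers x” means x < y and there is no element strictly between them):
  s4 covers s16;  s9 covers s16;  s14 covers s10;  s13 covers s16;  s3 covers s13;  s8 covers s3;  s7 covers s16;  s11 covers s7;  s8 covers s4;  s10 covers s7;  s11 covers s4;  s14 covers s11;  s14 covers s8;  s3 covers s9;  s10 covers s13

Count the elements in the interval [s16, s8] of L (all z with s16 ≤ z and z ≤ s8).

6

The interval [s16, s8] = {s13, s16, s3, s4, s8, s9}, which has 6 elements.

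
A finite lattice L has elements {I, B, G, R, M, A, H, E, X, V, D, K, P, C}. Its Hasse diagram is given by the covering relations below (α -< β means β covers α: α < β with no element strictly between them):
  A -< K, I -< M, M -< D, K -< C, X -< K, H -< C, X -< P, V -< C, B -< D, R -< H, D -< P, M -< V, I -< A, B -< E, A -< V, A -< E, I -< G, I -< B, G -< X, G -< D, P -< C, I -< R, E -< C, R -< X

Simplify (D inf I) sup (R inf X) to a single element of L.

R

D ∧ I = I
R ∧ X = R
I ∨ R = R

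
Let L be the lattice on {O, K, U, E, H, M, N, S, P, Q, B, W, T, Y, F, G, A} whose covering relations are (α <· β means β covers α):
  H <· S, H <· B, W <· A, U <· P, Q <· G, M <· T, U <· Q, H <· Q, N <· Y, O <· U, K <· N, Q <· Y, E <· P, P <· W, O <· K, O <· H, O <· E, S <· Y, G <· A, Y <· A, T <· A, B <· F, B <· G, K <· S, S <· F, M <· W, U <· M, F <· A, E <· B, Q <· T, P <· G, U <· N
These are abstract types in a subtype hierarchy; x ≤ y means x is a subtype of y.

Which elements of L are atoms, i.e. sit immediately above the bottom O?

E, H, K, U

The atoms are exactly the elements that cover O: E, H, K, U.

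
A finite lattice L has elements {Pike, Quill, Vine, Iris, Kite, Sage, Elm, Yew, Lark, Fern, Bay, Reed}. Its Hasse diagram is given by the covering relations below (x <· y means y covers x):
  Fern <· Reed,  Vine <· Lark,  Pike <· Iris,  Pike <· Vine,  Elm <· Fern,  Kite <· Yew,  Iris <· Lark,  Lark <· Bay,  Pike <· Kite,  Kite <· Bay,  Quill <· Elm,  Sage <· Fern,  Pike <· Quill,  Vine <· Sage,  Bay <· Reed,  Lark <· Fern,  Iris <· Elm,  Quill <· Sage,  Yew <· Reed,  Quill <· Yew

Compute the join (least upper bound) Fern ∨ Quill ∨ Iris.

Fern

Common upper bounds of {Fern, Quill, Iris}: Fern, Reed.
The least among these is Fern.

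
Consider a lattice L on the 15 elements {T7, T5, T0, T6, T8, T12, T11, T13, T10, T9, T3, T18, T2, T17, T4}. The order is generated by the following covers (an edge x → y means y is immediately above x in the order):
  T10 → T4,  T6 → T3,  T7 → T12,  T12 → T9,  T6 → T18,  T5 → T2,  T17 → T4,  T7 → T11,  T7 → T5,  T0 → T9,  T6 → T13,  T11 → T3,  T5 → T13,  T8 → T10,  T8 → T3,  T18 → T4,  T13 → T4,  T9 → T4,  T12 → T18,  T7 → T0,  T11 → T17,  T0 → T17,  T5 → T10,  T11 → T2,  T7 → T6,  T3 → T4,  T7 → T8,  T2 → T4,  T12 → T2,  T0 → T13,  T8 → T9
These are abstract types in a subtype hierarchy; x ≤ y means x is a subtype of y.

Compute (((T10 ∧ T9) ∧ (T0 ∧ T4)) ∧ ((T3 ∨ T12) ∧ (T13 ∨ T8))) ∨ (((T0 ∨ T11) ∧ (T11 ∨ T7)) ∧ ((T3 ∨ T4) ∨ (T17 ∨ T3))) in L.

T11

T10 ∧ T9 = T8
T0 ∧ T4 = T0
T8 ∧ T0 = T7
T3 ∨ T12 = T4
T13 ∨ T8 = T4
T4 ∧ T4 = T4
T7 ∧ T4 = T7
T0 ∨ T11 = T17
T11 ∨ T7 = T11
T17 ∧ T11 = T11
T3 ∨ T4 = T4
T17 ∨ T3 = T4
T4 ∨ T4 = T4
T11 ∧ T4 = T11
T7 ∨ T11 = T11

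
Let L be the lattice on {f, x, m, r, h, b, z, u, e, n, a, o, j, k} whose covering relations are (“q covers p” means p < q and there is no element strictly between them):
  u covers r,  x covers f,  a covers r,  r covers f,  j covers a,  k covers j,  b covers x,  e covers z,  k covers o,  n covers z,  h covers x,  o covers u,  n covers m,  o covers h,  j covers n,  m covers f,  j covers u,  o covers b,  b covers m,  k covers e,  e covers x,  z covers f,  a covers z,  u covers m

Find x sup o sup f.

o

Common upper bounds of {x, o, f}: k, o.
The least among these is o.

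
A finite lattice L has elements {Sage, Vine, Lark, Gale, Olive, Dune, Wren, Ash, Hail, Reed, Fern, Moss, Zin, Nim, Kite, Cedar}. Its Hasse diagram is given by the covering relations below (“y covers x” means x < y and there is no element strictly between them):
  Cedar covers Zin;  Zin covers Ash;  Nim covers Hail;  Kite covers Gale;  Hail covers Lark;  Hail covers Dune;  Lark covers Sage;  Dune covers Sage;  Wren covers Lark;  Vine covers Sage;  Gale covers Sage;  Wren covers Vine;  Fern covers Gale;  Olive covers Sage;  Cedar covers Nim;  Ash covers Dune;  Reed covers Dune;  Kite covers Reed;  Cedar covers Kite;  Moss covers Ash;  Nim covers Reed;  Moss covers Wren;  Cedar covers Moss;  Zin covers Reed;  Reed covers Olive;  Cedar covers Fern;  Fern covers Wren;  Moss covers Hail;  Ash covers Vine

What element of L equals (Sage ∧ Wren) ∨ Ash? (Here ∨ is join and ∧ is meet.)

Sage ∧ Wren = Sage
Sage ∨ Ash = Ash

Ash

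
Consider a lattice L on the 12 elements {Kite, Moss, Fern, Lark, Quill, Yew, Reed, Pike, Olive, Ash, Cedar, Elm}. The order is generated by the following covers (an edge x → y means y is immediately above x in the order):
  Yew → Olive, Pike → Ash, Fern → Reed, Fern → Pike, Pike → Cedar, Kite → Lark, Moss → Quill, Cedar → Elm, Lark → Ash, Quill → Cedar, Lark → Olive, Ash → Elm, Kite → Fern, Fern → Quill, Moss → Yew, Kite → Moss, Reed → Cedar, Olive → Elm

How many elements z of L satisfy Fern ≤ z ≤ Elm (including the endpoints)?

7

The interval [Fern, Elm] = {Ash, Cedar, Elm, Fern, Pike, Quill, Reed}, which has 7 elements.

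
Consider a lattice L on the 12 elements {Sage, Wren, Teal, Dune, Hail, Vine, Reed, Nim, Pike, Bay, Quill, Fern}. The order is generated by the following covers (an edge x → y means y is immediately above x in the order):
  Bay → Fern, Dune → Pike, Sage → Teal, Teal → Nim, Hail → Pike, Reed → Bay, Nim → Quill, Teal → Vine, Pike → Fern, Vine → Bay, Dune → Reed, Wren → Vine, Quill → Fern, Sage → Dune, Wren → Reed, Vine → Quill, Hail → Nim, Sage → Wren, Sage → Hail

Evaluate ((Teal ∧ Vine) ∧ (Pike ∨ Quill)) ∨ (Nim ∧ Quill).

Teal ∧ Vine = Teal
Pike ∨ Quill = Fern
Teal ∧ Fern = Teal
Nim ∧ Quill = Nim
Teal ∨ Nim = Nim

Nim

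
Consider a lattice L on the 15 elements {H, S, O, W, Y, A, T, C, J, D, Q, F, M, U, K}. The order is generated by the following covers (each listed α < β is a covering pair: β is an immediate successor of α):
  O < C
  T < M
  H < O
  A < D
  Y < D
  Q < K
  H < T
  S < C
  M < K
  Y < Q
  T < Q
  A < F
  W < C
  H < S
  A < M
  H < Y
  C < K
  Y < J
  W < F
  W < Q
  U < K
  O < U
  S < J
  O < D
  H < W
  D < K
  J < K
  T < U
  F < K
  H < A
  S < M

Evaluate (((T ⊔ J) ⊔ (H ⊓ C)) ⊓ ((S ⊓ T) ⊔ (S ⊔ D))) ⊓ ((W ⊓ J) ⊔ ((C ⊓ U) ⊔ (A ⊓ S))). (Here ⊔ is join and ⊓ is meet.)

O

T ∨ J = K
H ∧ C = H
K ∨ H = K
S ∧ T = H
S ∨ D = K
H ∨ K = K
K ∧ K = K
W ∧ J = H
C ∧ U = O
A ∧ S = H
O ∨ H = O
H ∨ O = O
K ∧ O = O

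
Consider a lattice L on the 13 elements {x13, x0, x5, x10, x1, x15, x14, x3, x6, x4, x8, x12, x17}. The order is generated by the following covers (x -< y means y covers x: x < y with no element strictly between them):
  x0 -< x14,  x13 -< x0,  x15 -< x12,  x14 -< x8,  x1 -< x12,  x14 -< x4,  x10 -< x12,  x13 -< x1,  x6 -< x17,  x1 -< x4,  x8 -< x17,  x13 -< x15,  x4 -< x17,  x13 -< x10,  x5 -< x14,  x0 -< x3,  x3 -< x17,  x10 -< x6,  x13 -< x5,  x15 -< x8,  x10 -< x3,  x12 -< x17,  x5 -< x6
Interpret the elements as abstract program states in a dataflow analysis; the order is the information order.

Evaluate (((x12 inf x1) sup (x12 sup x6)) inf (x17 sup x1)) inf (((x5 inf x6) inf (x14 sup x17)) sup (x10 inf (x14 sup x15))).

x5

x12 ∧ x1 = x1
x12 ∨ x6 = x17
x1 ∨ x17 = x17
x17 ∨ x1 = x17
x17 ∧ x17 = x17
x5 ∧ x6 = x5
x14 ∨ x17 = x17
x5 ∧ x17 = x5
x14 ∨ x15 = x8
x10 ∧ x8 = x13
x5 ∨ x13 = x5
x17 ∧ x5 = x5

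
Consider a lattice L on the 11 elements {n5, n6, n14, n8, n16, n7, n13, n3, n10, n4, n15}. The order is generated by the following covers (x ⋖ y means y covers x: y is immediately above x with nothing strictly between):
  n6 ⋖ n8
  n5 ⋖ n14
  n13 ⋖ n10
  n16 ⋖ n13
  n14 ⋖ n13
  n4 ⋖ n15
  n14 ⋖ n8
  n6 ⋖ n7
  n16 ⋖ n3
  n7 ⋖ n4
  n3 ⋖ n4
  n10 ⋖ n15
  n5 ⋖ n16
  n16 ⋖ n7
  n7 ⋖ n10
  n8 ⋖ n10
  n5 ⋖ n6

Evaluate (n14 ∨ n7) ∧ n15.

n14 ∨ n7 = n10
n10 ∧ n15 = n10

n10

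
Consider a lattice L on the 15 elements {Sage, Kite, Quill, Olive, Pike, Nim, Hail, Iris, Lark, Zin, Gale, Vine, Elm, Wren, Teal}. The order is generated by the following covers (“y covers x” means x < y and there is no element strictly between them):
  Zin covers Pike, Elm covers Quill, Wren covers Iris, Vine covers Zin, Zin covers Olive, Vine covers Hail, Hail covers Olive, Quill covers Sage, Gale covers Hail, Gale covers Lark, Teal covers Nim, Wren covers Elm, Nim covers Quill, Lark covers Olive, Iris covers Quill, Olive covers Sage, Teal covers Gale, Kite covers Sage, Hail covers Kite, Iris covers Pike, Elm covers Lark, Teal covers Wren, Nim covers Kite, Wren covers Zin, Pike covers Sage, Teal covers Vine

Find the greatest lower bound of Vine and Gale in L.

Hail

Common lower bounds of {Vine, Gale}: Hail, Kite, Olive, Sage.
The greatest among these is Hail.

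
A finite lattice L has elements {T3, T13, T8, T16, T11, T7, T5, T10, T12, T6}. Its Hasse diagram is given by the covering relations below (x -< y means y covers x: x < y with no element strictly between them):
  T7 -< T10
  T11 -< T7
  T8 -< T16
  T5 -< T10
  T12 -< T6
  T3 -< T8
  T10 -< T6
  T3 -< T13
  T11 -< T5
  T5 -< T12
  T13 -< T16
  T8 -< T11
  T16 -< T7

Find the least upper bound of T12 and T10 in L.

Common upper bounds of {T12, T10}: T6.
The least among these is T6.

T6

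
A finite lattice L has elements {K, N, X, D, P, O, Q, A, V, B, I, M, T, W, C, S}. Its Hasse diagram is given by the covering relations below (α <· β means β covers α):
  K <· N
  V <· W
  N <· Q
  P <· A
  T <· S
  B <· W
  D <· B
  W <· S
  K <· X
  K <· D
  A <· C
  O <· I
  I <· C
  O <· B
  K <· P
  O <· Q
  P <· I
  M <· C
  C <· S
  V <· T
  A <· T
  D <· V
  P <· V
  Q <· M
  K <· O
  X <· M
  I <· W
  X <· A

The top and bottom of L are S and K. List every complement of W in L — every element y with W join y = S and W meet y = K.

N, X

Need y with W ∨ y = S and W ∧ y = K.
Checking each element gives: N, X.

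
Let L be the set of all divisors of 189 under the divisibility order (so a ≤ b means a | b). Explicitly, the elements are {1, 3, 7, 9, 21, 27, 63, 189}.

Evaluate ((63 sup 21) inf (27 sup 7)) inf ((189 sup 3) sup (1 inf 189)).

63

63 ∨ 21 = 63
27 ∨ 7 = 189
63 ∧ 189 = 63
189 ∨ 3 = 189
1 ∧ 189 = 1
189 ∨ 1 = 189
63 ∧ 189 = 63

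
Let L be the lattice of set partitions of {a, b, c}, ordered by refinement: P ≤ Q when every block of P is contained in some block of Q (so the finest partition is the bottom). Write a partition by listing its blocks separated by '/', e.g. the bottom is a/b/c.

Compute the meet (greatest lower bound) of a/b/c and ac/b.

a/b/c

Common lower bounds of {a/b/c, ac/b}: a/b/c.
The greatest among these is a/b/c.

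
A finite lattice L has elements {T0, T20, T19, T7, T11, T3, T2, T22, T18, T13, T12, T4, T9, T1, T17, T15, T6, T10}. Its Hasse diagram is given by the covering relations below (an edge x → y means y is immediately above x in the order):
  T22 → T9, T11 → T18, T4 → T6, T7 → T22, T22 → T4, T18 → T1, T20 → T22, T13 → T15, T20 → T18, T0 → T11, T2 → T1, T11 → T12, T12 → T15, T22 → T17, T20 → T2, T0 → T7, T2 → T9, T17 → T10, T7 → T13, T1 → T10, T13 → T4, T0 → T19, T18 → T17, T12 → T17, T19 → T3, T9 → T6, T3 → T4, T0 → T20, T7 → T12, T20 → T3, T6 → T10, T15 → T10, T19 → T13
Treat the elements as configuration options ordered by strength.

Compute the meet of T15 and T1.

T11

Common lower bounds of {T15, T1}: T0, T11.
The greatest among these is T11.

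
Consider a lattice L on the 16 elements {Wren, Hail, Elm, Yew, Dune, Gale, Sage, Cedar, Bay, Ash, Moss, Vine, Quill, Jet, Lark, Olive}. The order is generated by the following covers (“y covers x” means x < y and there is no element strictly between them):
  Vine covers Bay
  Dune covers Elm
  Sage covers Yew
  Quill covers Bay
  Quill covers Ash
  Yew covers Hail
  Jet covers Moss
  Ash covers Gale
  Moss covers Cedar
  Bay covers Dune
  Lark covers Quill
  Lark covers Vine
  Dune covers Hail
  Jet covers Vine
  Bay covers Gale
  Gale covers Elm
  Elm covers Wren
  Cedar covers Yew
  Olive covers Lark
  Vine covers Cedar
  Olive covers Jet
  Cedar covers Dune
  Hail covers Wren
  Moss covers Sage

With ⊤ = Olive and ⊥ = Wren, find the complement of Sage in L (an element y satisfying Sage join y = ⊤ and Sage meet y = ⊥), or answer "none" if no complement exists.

Need y with Sage ∨ y = Olive and Sage ∧ y = Wren.
Checking each element gives: Ash.

Ash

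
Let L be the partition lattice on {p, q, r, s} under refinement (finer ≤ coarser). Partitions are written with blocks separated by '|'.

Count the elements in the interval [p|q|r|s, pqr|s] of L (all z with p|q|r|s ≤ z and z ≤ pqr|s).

5

The interval [p|q|r|s, pqr|s] = {pqr|s, pq|r|s, pr|q|s, p|qr|s, p|q|r|s}, which has 5 elements.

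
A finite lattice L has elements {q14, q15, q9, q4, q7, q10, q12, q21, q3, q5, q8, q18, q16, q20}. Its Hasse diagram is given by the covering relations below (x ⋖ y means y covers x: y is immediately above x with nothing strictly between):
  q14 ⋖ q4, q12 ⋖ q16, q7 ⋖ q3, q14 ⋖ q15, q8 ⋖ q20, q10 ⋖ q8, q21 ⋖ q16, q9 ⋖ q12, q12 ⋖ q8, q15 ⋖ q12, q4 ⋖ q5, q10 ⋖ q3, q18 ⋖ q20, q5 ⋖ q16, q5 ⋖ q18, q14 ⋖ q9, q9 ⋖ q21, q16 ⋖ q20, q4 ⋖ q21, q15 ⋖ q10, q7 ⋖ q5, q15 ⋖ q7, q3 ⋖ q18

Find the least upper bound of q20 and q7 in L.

q20

Common upper bounds of {q20, q7}: q20.
The least among these is q20.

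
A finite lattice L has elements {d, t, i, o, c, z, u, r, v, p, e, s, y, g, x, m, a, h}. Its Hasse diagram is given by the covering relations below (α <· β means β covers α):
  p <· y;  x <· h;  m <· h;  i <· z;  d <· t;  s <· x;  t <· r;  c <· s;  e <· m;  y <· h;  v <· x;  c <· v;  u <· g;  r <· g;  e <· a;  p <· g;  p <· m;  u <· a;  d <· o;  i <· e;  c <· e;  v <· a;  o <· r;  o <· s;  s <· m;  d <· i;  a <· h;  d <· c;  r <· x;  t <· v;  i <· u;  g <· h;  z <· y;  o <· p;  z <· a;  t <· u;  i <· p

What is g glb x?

r

Common lower bounds of {g, x}: d, o, r, t.
The greatest among these is r.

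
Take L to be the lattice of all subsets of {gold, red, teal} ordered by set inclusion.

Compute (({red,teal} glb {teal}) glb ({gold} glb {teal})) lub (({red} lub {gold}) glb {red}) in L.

{red}

{red,teal} ∧ {teal} = {teal}
{gold} ∧ {teal} = ∅
{teal} ∧ ∅ = ∅
{red} ∨ {gold} = {gold,red}
{gold,red} ∧ {red} = {red}
∅ ∨ {red} = {red}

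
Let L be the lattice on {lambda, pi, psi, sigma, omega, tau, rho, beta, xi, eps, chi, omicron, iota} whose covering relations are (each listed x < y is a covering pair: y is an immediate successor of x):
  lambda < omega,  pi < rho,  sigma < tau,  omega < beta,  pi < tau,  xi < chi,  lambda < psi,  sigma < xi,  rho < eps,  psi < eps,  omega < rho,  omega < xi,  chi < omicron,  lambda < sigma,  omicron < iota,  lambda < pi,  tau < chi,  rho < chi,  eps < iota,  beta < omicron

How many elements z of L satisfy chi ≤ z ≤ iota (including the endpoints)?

3

The interval [chi, iota] = {chi, iota, omicron}, which has 3 elements.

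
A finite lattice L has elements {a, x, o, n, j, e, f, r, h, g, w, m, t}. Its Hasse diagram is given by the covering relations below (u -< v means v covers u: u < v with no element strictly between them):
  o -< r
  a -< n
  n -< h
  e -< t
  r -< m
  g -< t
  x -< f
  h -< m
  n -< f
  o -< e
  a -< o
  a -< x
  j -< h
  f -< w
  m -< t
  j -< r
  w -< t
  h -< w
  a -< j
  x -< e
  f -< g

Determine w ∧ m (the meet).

Common lower bounds of {w, m}: a, h, j, n.
The greatest among these is h.

h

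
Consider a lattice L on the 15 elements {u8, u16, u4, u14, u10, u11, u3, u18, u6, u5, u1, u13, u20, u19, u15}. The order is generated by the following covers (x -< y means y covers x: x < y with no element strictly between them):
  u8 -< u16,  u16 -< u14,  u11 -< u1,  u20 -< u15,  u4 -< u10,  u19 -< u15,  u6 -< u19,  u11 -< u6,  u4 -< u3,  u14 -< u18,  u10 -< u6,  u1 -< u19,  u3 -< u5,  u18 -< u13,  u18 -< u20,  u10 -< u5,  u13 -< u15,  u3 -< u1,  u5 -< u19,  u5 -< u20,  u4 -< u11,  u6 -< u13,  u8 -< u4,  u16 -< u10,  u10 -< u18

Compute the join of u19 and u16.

Common upper bounds of {u19, u16}: u15, u19.
The least among these is u19.

u19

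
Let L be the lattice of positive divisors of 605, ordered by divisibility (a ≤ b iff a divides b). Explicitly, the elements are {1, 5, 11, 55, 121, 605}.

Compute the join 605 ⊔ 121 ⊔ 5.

605

In the divisibility order, the join is the least common multiple: lcm(605, 121, 5) = 605.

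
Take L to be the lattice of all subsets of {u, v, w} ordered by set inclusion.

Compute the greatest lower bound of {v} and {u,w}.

{}

Under ⊆, meet is intersection: {v} ∩ {u,w} = {}.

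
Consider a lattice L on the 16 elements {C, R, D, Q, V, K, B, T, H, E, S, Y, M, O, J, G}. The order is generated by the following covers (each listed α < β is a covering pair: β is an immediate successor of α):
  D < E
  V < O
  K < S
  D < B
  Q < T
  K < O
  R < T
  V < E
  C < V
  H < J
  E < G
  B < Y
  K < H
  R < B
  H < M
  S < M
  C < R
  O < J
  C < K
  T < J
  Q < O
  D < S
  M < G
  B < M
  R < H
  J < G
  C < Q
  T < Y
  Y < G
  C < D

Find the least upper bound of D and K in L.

S

Common upper bounds of {D, K}: G, M, S.
The least among these is S.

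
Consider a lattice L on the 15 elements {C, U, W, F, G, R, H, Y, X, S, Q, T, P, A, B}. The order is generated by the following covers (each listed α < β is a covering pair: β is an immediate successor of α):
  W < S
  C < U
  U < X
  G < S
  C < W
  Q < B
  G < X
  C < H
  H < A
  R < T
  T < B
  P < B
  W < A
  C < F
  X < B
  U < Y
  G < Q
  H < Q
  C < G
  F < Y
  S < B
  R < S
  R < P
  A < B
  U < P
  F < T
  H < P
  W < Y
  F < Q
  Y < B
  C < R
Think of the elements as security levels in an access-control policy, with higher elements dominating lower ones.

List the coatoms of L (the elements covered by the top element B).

The coatoms are exactly the elements covered by B: A, P, Q, S, T, X, Y.

A, P, Q, S, T, X, Y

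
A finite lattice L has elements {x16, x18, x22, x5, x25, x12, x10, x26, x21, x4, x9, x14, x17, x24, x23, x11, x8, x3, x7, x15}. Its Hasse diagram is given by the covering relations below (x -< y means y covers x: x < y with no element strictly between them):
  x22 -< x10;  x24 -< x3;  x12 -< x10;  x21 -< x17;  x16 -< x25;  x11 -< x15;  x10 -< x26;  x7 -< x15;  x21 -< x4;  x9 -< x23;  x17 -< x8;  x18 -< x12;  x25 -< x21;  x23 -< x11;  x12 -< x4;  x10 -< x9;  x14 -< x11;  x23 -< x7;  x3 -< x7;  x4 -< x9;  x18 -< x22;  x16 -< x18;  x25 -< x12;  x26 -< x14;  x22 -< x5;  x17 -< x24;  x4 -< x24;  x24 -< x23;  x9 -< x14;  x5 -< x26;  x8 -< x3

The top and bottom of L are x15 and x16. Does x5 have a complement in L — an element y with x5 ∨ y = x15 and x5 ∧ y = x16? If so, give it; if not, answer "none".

Need y with x5 ∨ y = x15 and x5 ∧ y = x16.
Checking each element gives: x8.

x8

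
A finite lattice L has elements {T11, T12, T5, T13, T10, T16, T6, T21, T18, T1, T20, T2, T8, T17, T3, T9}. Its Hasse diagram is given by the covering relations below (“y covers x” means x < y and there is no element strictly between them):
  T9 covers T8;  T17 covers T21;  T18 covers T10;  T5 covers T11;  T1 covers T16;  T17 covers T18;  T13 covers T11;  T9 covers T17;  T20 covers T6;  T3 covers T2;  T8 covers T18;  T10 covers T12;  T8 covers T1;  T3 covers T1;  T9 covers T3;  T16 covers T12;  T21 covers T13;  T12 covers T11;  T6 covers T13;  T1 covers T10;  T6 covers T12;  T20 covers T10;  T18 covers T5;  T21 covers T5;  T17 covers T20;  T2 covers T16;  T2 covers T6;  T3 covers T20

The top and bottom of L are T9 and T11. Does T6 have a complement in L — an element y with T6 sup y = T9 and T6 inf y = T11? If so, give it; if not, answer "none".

none

For every candidate y, either T6 ∨ y ≠ T9 or T6 ∧ y ≠ T11; no complement exists.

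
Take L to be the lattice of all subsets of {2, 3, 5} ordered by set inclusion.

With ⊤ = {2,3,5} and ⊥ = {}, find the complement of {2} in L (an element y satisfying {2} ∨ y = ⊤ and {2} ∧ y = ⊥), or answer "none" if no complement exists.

Need y with {2} ∨ y = {2,3,5} and {2} ∧ y = {}.
Checking each element gives: {3,5}.

{3,5}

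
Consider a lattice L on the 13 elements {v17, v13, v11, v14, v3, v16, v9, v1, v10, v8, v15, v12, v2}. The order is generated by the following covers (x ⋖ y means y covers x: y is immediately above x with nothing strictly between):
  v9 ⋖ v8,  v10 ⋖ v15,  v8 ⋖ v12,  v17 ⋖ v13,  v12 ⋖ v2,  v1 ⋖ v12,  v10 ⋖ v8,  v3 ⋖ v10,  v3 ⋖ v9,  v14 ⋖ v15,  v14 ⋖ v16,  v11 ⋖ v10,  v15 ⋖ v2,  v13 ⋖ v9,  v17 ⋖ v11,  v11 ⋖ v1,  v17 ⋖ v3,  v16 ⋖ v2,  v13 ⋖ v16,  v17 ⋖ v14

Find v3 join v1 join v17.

Common upper bounds of {v3, v1, v17}: v12, v2.
The least among these is v12.

v12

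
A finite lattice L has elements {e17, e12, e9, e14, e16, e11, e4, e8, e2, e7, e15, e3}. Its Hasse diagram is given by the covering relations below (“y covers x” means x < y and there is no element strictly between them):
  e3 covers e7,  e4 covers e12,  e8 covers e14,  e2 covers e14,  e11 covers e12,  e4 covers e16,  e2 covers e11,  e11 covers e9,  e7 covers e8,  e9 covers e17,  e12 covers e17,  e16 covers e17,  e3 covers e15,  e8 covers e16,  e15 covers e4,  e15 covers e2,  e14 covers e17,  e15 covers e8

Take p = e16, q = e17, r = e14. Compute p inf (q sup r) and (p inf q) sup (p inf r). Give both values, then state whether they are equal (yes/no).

e17; e17; yes

q sup r = e14, so p inf (q sup r) = e16 inf e14 = e17.
p inf q = e17 and p inf r = e17, so (p inf q) sup (p inf r) = e17 sup e17 = e17.
Equal: yes.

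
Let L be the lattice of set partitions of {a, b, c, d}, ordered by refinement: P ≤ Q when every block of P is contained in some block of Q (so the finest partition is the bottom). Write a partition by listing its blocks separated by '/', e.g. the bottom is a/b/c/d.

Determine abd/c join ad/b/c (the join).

The join of abd/c and ad/b/c merges any blocks that overlap across the partitions, giving abd/c.

abd/c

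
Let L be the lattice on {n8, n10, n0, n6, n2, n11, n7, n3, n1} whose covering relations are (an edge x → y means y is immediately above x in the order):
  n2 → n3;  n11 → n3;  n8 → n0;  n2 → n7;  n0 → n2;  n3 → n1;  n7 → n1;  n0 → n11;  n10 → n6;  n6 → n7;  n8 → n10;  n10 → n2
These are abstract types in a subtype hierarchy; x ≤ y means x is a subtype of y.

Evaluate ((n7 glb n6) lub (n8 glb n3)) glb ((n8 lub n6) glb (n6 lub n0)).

n7 ∧ n6 = n6
n8 ∧ n3 = n8
n6 ∨ n8 = n6
n8 ∨ n6 = n6
n6 ∨ n0 = n7
n6 ∧ n7 = n6
n6 ∧ n6 = n6

n6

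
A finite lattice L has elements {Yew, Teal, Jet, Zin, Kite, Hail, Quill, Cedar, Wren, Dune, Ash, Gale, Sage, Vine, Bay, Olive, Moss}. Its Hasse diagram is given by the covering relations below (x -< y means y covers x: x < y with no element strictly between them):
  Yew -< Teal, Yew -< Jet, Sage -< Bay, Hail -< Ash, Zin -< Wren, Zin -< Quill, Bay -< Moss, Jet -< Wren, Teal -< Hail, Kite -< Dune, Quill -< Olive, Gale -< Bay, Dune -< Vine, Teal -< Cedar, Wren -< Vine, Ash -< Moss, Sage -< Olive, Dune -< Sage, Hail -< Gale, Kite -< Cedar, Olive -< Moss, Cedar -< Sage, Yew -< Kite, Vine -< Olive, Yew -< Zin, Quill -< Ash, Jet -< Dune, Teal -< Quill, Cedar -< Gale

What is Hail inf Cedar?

Teal

Common lower bounds of {Hail, Cedar}: Teal, Yew.
The greatest among these is Teal.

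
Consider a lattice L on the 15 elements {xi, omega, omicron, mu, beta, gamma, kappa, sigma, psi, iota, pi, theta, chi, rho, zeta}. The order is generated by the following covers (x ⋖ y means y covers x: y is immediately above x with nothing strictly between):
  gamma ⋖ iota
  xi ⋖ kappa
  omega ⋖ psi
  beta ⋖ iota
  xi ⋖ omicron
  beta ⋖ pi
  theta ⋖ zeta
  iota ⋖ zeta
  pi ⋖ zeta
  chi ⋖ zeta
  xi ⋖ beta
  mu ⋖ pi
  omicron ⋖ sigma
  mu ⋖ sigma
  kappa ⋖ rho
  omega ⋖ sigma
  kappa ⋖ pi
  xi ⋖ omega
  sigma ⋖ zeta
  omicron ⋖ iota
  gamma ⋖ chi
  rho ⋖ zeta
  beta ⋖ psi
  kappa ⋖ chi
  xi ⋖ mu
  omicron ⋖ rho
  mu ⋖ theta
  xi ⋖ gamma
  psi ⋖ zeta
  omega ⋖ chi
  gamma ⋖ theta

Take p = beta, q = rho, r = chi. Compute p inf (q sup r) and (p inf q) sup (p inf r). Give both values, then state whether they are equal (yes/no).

beta; xi; no

q sup r = zeta, so p inf (q sup r) = beta inf zeta = beta.
p inf q = xi and p inf r = xi, so (p inf q) sup (p inf r) = xi sup xi = xi.
Equal: no.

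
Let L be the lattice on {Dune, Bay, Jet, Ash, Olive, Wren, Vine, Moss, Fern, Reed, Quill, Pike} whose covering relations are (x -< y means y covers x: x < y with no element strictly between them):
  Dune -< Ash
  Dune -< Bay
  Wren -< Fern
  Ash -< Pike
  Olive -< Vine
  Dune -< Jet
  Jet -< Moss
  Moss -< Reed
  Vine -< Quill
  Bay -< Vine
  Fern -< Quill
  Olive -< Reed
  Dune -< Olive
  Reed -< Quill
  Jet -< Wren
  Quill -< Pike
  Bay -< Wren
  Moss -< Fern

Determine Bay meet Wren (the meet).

Common lower bounds of {Bay, Wren}: Bay, Dune.
The greatest among these is Bay.

Bay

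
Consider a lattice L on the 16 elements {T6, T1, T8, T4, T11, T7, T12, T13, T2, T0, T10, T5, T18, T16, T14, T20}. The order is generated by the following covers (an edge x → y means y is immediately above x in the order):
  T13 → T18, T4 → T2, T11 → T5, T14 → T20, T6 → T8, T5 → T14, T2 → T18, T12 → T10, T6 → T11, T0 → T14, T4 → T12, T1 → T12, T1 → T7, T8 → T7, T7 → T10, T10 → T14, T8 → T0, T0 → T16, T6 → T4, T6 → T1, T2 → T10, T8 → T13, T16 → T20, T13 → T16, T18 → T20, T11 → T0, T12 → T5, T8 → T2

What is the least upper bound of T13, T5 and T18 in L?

T20

Common upper bounds of {T13, T5, T18}: T20.
The least among these is T20.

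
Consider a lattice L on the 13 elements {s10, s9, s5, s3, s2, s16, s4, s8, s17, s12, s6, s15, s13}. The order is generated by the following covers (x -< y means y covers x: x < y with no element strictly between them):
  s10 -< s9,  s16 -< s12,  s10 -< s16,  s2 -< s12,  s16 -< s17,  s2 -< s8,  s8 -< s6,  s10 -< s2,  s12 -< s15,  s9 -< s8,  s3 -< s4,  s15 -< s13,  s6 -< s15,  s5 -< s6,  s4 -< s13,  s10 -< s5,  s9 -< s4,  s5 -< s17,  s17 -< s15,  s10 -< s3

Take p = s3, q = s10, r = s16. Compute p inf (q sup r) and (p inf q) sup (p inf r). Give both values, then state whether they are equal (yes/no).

s10; s10; yes

q sup r = s16, so p inf (q sup r) = s3 inf s16 = s10.
p inf q = s10 and p inf r = s10, so (p inf q) sup (p inf r) = s10 sup s10 = s10.
Equal: yes.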